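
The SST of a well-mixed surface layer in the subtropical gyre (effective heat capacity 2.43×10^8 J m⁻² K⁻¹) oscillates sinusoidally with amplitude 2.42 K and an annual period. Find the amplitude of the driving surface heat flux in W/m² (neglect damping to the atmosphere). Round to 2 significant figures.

Areal heat capacity C = 2.43×10^8 J m⁻² K⁻¹ (given).
ω = 2π / 3.15×10^7 s = 1.99×10^-7 s⁻¹.
Cω = 2.43×10^8 × 1.99×10^-7 = 48.4 W/(m²·K).
F₀ = A × Cω = 2.42 × 48.4 = 117 W/m².

120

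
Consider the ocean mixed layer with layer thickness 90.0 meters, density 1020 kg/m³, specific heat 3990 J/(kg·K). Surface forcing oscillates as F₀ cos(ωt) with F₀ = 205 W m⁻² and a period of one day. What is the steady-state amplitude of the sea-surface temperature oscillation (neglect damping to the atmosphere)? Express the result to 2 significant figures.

Areal heat capacity C = ρ c_p D = 1020 × 3990 × 90.0 = 3.66×10^8 J/(m²·K).
Angular frequency ω = 2π / T = 2π / 86400 s = 7.27×10^-5 s⁻¹.
Cω = 3.66×10^8 × 7.27×10^-5 = 26600 W/(m²·K).
Amplitude A = F₀ / (Cω) = 205 / 26600 = 0.00770 K.

0.0077 K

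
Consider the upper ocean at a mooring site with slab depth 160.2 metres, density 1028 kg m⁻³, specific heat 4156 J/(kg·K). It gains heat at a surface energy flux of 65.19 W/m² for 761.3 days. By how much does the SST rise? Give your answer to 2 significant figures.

6.3 K

Areal heat capacity C = ρ c_p D = 1028 × 4156 × 160.2 = 6.84×10^8 J/(m²·K).
Net heat input Q = F Δt = 65.19 × (761.3 days × 86400 s/day) = 4.29×10^9 J/m².
ΔT = Q / C = 4.29×10^9 / 6.84×10^8 = 6.26 K.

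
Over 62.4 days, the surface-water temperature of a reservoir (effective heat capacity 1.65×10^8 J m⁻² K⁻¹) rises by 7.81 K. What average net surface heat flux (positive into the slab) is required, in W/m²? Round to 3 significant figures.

Areal heat capacity C = 1.65×10^8 J m⁻² K⁻¹ (given).
Required heat per unit area: Q = C ΔT = 1.65×10^8 × 7.81 = 1.29×10^9 J/m².
Flux F = Q / Δt = 1.29×10^9 / 5.39×10^6 s = 239 W/m².

239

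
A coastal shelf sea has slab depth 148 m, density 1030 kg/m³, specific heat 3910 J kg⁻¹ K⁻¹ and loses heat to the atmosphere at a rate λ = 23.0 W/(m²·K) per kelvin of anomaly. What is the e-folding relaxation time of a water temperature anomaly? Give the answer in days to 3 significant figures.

300 days

Areal heat capacity C = ρ c_p D = 1030 × 3910 × 148 = 5.96×10^8 J m⁻² K⁻¹.
Relaxation time τ = C / λ = 5.96×10^8 / 23.0 = 2.59×10^7 s.
In days: 2.59×10^7 s / (86400 s/day) = 300 days.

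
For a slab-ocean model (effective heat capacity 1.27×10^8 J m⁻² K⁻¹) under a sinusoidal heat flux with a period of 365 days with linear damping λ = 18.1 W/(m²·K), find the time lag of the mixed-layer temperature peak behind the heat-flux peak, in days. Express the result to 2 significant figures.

Areal heat capacity C = 1.27×10^8 J m⁻² K⁻¹ (given).
ω = 2π / 3.15×10^7 s = 1.99×10^-7 s⁻¹.
Phase lag φ = arctan(Cω/λ) = arctan(25.3/18.1) = 0.950 rad.
Time lag = φ / ω = 0.950 / 1.99×10^-7 = 4.77×10^6 s = 55.2 days.

55 days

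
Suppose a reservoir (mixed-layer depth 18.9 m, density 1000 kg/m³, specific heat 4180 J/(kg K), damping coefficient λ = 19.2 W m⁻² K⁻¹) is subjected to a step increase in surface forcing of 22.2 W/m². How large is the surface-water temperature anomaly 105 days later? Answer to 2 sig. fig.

1.0 K

Areal heat capacity C = ρ c_p D = 1000 × 4180 × 18.9 = 7.90×10^7 J/(m^2 K).
τ = C / λ = 7.90×10^7 / 19.2 = 4.11×10^6 s.
Equilibrium anomaly ΔT_eq = F / λ = 22.2 / 19.2 = 1.16 K.
t = 105 days = 9.07×10^6 s, so t/τ = 2.20.
ΔT(t) = ΔT_eq (1 − e^(−t/τ)) = 1.16 × (1 − e^−2.20) = 1.03 K.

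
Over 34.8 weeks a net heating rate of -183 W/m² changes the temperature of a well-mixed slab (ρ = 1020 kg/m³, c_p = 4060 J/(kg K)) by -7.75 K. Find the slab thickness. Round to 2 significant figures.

Heat input Q = F Δt = -183 × 2.10×10^7 s = -3.85×10^9 J/m².
Required areal heat capacity C = Q / ΔT = 4.97×10^8 J/(m²·K).
Depth D = C / (ρ c_p) = 4.97×10^8 / (1020 × 4060) = 120 m.

120 m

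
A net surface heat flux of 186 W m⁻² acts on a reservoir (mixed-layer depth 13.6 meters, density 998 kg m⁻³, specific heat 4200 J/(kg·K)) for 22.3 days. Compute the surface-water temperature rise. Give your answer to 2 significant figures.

6.3 K

Areal heat capacity C = ρ c_p D = 998 × 4200 × 13.6 = 5.70×10^7 J/(m^2 K).
Net heat input Q = F Δt = 186 × (22.3 days × 86400 s/day) = 3.58×10^8 J/m².
ΔT = Q / C = 3.58×10^8 / 5.70×10^7 = 6.29 K.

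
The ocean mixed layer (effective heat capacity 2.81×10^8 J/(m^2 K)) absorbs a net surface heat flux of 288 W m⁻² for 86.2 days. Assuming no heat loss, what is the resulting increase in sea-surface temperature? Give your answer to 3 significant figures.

7.63 K

Areal heat capacity C = 2.81×10^8 J/(m^2 K) (given).
Net heat input Q = F Δt = 288 × (86.2 days × 86400 s/day) = 2.14×10^9 J/m².
ΔT = Q / C = 2.14×10^9 / 2.81×10^8 = 7.63 K.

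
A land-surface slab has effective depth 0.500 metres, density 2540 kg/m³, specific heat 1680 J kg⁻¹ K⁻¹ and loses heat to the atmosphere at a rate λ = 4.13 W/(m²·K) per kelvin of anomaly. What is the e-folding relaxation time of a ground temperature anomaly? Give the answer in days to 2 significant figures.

6.0 days

Areal heat capacity C = ρ c_p D = 2540 × 1680 × 0.500 = 2.13×10^6 J/(m^2 K).
Relaxation time τ = C / λ = 2.13×10^6 / 4.13 = 5.17×10^5 s.
In days: 5.17×10^5 s / (86400 s/day) = 5.98 days.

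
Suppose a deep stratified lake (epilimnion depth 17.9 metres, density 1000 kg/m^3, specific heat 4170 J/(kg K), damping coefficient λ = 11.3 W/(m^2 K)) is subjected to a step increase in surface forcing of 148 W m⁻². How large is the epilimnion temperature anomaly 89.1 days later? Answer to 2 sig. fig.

9.0 K

Areal heat capacity C = ρ c_p D = 1000 × 4170 × 17.9 = 7.46×10^7 J/(m²·K).
τ = C / λ = 7.46×10^7 / 11.3 = 6.61×10^6 s.
Equilibrium anomaly ΔT_eq = F / λ = 148 / 11.3 = 13.1 K.
t = 89.1 days = 7.70×10^6 s, so t/τ = 1.17.
ΔT(t) = ΔT_eq (1 − e^(−t/τ)) = 13.1 × (1 − e^−1.17) = 9.01 K.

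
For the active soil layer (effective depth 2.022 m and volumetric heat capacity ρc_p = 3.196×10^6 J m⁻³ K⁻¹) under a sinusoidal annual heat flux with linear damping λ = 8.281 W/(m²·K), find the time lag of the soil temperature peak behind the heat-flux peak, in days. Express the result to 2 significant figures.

9.0 days

Areal heat capacity C = ρc_p × D = 3.196×10^6 × 2.022 = 6.46×10^6 J/(m²·K).
ω = 2π / 3.15×10^7 s = 1.99×10^-7 s⁻¹.
Phase lag φ = arctan(Cω/λ) = arctan(1.29/8.281) = 0.154 rad.
Time lag = φ / ω = 0.154 / 1.99×10^-7 = 7.74×10^5 s = 8.96 days.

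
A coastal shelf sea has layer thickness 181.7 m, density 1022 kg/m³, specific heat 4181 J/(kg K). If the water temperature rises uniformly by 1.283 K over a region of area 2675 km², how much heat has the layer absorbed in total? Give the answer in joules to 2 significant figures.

Areal heat capacity C = ρ c_p D = 1022 × 4181 × 181.7 = 7.76×10^8 J/(m²·K).
Heat per unit area: q = C ΔT = 7.76×10^8 × 1.283 = 9.96×10^8 J/m².
Total heat: Q = q × A = 9.96×10^8 × (2675 × 10⁶ m²) = 2.66×10^18 J.

2.7×10^18 J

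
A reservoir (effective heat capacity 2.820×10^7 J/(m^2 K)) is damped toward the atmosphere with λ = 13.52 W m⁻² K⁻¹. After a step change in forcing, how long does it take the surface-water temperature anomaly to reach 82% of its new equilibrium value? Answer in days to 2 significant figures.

41 days

Areal heat capacity C = 2.820×10^7 J/(m^2 K) (given).
τ = C / λ = 2.82×10^7 / 13.52 = 2.09×10^6 s.
Fraction reached: 1 − e^(−t/τ) = 0.82 ⇒ t = −τ ln(1 − 0.82) = τ × 1.71.
t = 3.58×10^6 s = 41.4 days.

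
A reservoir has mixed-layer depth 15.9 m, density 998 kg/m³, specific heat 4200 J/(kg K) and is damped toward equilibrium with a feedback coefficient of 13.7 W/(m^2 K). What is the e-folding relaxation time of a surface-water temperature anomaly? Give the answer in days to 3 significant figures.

56.3 days

Areal heat capacity C = ρ c_p D = 998 × 4200 × 15.9 = 6.66×10^7 J/(m^2 K).
Relaxation time τ = C / λ = 6.66×10^7 / 13.7 = 4.86×10^6 s.
In days: 4.86×10^6 s / (86400 s/day) = 56.3 days.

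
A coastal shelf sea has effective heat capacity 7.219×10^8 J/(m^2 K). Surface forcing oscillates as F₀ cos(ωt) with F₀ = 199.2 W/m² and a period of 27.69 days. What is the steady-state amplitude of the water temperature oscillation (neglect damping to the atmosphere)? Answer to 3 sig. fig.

0.105 K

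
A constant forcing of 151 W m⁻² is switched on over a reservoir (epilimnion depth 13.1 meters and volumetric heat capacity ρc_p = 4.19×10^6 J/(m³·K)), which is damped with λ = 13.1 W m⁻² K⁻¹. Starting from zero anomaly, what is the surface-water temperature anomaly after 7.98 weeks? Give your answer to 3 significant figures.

Areal heat capacity C = ρc_p × D = 4.19×10^6 × 13.1 = 5.49×10^7 J/(m²·K).
τ = C / λ = 5.49×10^7 / 13.1 = 4.19×10^6 s.
Equilibrium anomaly ΔT_eq = F / λ = 151 / 13.1 = 11.5 K.
t = 7.98 weeks = 4.83×10^6 s, so t/τ = 1.15.
ΔT(t) = ΔT_eq (1 − e^(−t/τ)) = 11.5 × (1 − e^−1.15) = 7.88 K.

7.88 K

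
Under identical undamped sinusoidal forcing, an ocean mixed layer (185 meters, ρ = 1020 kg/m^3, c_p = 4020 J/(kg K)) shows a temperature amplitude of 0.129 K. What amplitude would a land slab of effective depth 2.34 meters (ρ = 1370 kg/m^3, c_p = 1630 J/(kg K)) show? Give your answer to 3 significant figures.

18.7 K

C_ocean = 7.59×10^8 J/(m²·K); C_land = 5.23×10^6 J/(m²·K).
A ∝ 1/C ⇒ A_land = A_ocean × C_ocean/C_land = 0.129 × 145 = 18.7 K.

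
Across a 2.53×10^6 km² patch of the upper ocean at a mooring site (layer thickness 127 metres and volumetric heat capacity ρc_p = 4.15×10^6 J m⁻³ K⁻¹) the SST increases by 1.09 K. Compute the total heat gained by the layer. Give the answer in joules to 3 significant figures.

1.45×10^21 J

Areal heat capacity C = ρc_p × D = 4.15×10^6 × 127 = 5.27×10^8 J/(m²·K).
Heat per unit area: q = C ΔT = 5.27×10^8 × 1.09 = 5.74×10^8 J/m².
Total heat: Q = q × A = 5.74×10^8 × (2.53×10^6 × 10⁶ m²) = 1.45×10^21 J.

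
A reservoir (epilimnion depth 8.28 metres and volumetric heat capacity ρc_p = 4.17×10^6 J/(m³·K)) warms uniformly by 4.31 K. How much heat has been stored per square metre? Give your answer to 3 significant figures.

1.49×10^8

Areal heat capacity C = ρc_p × D = 4.17×10^6 × 8.28 = 3.45×10^7 J/(m²·K).
ΔQ = C ΔT = 3.45×10^7 × 4.31 = 1.49×10^8 J/m².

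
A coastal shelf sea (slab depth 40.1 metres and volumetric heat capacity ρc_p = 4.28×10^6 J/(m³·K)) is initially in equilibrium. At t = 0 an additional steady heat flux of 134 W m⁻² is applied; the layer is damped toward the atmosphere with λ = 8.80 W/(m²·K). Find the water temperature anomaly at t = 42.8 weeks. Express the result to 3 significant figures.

11.2 K

Areal heat capacity C = ρc_p × D = 4.28×10^6 × 40.1 = 1.72×10^8 J/(m^2 K).
τ = C / λ = 1.72×10^8 / 8.80 = 1.95×10^7 s.
Equilibrium anomaly ΔT_eq = F / λ = 134 / 8.80 = 15.2 K.
t = 42.8 weeks = 2.59×10^7 s, so t/τ = 1.33.
ΔT(t) = ΔT_eq (1 − e^(−t/τ)) = 15.2 × (1 − e^−1.33) = 11.2 K.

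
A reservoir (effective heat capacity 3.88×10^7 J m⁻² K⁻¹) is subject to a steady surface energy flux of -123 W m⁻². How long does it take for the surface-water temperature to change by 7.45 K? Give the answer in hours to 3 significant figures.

Areal heat capacity C = 3.88×10^7 J m⁻² K⁻¹ (given).
Time required: Δt = C ΔT / F = 3.88×10^7 × -7.45 / -123 = 2.35×10^6 s.
In hours: 2.35×10^6 s / (3600 s/hour) = 653 hours.

653 hours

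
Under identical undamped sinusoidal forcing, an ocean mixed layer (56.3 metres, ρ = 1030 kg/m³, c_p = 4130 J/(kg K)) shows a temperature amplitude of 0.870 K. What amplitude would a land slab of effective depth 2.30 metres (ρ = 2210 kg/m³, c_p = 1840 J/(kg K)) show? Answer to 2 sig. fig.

22 K

C_ocean = 2.39×10^8 J/(m²·K); C_land = 9.35×10^6 J/(m²·K).
A ∝ 1/C ⇒ A_land = A_ocean × C_ocean/C_land = 0.870 × 25.6 = 22.3 K.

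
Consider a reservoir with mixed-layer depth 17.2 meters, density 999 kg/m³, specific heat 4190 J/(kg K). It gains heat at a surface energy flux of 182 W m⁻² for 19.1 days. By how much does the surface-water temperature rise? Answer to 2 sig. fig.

Areal heat capacity C = ρ c_p D = 999 × 4190 × 17.2 = 7.20×10^7 J/(m²·K).
Net heat input Q = F Δt = 182 × (19.1 days × 86400 s/day) = 3.00×10^8 J/m².
ΔT = Q / C = 3.00×10^8 / 7.20×10^7 = 4.17 K.

4.2 K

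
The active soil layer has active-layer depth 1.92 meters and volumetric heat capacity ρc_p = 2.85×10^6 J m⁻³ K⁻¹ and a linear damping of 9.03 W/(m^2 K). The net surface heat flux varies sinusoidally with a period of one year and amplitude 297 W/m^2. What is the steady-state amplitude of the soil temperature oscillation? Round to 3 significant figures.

32.7 K

Areal heat capacity C = ρc_p × D = 2.85×10^6 × 1.92 = 5.47×10^6 J/(m^2 K).
Angular frequency ω = 2π / T = 2π / 3.15×10^7 s = 1.99×10^-7 s⁻¹.
√((Cω)² + λ²) = √((1.09)² + 9.03²) = 9.10 W/(m²·K).
Amplitude A = F₀ / √((Cω)²+λ²) = 297 / 9.10 = 32.7 K.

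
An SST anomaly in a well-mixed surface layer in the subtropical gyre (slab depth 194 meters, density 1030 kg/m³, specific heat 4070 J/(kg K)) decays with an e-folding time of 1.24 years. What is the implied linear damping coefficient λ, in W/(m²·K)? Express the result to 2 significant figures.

Areal heat capacity C = ρ c_p D = 1030 × 4070 × 194 = 8.13×10^8 J/(m^2 K).
τ = 1.24 years = 3.91×10^7 s.
λ = C / τ = 8.13×10^8 / 3.91×10^7 = 20.8 W/(m²·K).

21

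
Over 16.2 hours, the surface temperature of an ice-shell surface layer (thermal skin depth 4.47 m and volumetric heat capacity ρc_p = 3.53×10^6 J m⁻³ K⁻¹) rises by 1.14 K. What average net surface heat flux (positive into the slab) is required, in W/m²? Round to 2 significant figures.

310

Areal heat capacity C = ρc_p × D = 3.53×10^6 × 4.47 = 1.58×10^7 J m⁻² K⁻¹.
Required heat per unit area: Q = C ΔT = 1.58×10^7 × 1.14 = 1.80×10^7 J/m².
Flux F = Q / Δt = 1.80×10^7 / 58300 s = 308 W/m².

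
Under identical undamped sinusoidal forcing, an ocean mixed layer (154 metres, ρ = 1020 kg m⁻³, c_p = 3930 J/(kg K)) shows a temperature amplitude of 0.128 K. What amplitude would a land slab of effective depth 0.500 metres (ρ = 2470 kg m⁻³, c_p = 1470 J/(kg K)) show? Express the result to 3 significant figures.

43.5 K

C_ocean = 6.17×10^8 J/(m²·K); C_land = 1.82×10^6 J/(m²·K).
A ∝ 1/C ⇒ A_land = A_ocean × C_ocean/C_land = 0.128 × 340 = 43.5 K.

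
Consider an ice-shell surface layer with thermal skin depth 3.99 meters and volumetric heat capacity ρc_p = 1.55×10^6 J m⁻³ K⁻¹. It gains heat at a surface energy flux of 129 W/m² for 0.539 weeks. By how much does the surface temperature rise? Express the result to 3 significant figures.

6.80 K

Areal heat capacity C = ρc_p × D = 1.55×10^6 × 3.99 = 6.18×10^6 J/(m^2 K).
Net heat input Q = F Δt = 129 × (0.539 weeks × 6.048×10^5 s/week) = 4.21×10^7 J/m².
ΔT = Q / C = 4.21×10^7 / 6.18×10^6 = 6.80 K.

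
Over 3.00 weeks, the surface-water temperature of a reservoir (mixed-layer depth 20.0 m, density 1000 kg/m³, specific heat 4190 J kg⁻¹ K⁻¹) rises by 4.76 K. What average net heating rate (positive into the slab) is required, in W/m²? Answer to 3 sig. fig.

220

Areal heat capacity C = ρ c_p D = 1000 × 4190 × 20.0 = 8.38×10^7 J/(m^2 K).
Required heat per unit area: Q = C ΔT = 8.38×10^7 × 4.76 = 3.99×10^8 J/m².
Flux F = Q / Δt = 3.99×10^8 / 1.81×10^6 s = 220 W/m².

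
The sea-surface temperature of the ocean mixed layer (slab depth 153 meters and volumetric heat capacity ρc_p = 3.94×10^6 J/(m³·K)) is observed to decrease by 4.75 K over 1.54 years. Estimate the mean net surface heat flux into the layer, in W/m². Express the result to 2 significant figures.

Areal heat capacity C = ρc_p × D = 3.94×10^6 × 153 = 6.03×10^8 J/(m^2 K).
Required heat per unit area: Q = C ΔT = 6.03×10^8 × -4.75 = -2.86×10^9 J/m².
Flux F = Q / Δt = -2.86×10^9 / 4.86×10^7 s = -58.9 W/m².

-59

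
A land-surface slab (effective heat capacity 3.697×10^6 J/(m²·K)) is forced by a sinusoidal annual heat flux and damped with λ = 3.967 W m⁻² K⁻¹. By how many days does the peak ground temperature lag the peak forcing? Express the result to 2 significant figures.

11 days

Areal heat capacity C = 3.697×10^6 J/(m²·K) (given).
ω = 2π / 3.15×10^7 s = 1.99×10^-7 s⁻¹.
Phase lag φ = arctan(Cω/λ) = arctan(0.737/3.967) = 0.184 rad.
Time lag = φ / ω = 0.184 / 1.99×10^-7 = 9.21×10^5 s = 10.7 days.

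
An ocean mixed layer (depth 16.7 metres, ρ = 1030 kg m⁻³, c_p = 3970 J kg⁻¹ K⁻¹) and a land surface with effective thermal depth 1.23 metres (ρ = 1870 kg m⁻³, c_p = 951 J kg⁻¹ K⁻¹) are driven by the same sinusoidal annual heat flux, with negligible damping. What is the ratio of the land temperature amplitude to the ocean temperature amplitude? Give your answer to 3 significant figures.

C_ocean = 1030 × 3970 × 16.7 = 6.83×10^7 J/(m²·K).
C_land = 1870 × 951 × 1.23 = 2.19×10^6 J/(m²·K).
Undamped amplitude ∝ 1/C, so A_land/A_ocean = C_ocean/C_land = 31.2.

31.2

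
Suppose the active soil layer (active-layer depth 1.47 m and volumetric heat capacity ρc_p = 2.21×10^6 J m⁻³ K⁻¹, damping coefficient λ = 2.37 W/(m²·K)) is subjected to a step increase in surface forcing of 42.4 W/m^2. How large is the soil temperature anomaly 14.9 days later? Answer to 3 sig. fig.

Areal heat capacity C = ρc_p × D = 2.21×10^6 × 1.47 = 3.25×10^6 J/(m^2 K).
τ = C / λ = 3.25×10^6 / 2.37 = 1.37×10^6 s.
Equilibrium anomaly ΔT_eq = F / λ = 42.4 / 2.37 = 17.9 K.
t = 14.9 days = 1.29×10^6 s, so t/τ = 0.939.
ΔT(t) = ΔT_eq (1 − e^(−t/τ)) = 17.9 × (1 − e^−0.939) = 10.9 K.

10.9 K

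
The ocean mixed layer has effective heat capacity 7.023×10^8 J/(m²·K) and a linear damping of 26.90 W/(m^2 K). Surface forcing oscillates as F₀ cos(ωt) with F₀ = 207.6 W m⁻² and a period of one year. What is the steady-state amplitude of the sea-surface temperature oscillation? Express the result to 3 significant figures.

Areal heat capacity C = 7.023×10^8 J/(m²·K) (given).
Angular frequency ω = 2π / T = 2π / 3.15×10^7 s = 1.99×10^-7 s⁻¹.
√((Cω)² + λ²) = √((140)² + 26.90²) = 142 W/(m²·K).
Amplitude A = F₀ / √((Cω)²+λ²) = 207.6 / 142 = 1.46 K.

1.46 K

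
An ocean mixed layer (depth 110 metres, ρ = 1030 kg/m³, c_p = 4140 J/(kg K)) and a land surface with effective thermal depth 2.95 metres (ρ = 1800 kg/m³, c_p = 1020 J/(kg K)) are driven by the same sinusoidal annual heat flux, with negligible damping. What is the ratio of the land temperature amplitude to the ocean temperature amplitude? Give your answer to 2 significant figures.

C_ocean = 1030 × 4140 × 110 = 4.69×10^8 J/(m²·K).
C_land = 1800 × 1020 × 2.95 = 5.42×10^6 J/(m²·K).
Undamped amplitude ∝ 1/C, so A_land/A_ocean = C_ocean/C_land = 86.6.

87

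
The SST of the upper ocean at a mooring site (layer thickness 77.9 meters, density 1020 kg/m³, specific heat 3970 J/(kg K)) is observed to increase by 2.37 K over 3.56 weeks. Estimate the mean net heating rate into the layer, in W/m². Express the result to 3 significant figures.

Areal heat capacity C = ρ c_p D = 1020 × 3970 × 77.9 = 3.15×10^8 J m⁻² K⁻¹.
Required heat per unit area: Q = C ΔT = 3.15×10^8 × 2.37 = 7.48×10^8 J/m².
Flux F = Q / Δt = 7.48×10^8 / 2.15×10^6 s = 347 W/m².

347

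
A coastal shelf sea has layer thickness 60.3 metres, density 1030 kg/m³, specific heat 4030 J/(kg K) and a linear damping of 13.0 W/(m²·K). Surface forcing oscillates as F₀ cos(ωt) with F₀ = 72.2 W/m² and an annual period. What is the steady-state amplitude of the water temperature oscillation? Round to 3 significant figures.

Areal heat capacity C = ρ c_p D = 1030 × 4030 × 60.3 = 2.50×10^8 J/(m²·K).
Angular frequency ω = 2π / T = 2π / 3.15×10^7 s = 1.99×10^-7 s⁻¹.
√((Cω)² + λ²) = √((49.9)² + 13.0²) = 51.5 W/(m²·K).
Amplitude A = F₀ / √((Cω)²+λ²) = 72.2 / 51.5 = 1.40 K.

1.40 K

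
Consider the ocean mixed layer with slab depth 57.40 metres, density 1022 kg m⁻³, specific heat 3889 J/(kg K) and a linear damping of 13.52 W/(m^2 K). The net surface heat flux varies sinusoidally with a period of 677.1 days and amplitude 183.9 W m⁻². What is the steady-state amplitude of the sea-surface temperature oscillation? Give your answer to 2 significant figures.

6.6 K

Areal heat capacity C = ρ c_p D = 1022 × 3889 × 57.40 = 2.28×10^8 J m⁻² K⁻¹.
Angular frequency ω = 2π / T = 2π / 5.85×10^7 s = 1.07×10^-7 s⁻¹.
√((Cω)² + λ²) = √((24.5)² + 13.52²) = 28.0 W/(m²·K).
Amplitude A = F₀ / √((Cω)²+λ²) = 183.9 / 28.0 = 6.57 K.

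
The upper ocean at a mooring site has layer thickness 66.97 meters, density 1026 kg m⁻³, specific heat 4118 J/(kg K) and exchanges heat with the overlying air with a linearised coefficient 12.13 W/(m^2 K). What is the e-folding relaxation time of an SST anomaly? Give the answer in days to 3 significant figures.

270 days

Areal heat capacity C = ρ c_p D = 1026 × 4118 × 66.97 = 2.83×10^8 J/(m²·K).
Relaxation time τ = C / λ = 2.83×10^8 / 12.13 = 2.33×10^7 s.
In days: 2.33×10^7 s / (86400 s/day) = 270 days.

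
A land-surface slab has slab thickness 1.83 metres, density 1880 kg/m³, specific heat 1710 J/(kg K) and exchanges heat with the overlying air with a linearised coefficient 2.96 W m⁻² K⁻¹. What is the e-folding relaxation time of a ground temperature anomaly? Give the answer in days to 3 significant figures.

23.0 days

Areal heat capacity C = ρ c_p D = 1880 × 1710 × 1.83 = 5.88×10^6 J m⁻² K⁻¹.
Relaxation time τ = C / λ = 5.88×10^6 / 2.96 = 1.99×10^6 s.
In days: 1.99×10^6 s / (86400 s/day) = 23.0 days.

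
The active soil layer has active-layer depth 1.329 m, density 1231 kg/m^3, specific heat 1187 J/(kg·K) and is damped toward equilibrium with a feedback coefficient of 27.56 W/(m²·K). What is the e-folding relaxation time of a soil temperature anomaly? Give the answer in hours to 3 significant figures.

19.6 hours

Areal heat capacity C = ρ c_p D = 1231 × 1187 × 1.329 = 1.94×10^6 J/(m²·K).
Relaxation time τ = C / λ = 1.94×10^6 / 27.56 = 70500 s.
In hours: 70500 s / (3600 s/hour) = 19.6 hours.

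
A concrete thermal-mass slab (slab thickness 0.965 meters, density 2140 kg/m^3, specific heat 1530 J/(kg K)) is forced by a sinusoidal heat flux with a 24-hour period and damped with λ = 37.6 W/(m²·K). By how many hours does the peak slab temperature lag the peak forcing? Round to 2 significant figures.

Areal heat capacity C = ρ c_p D = 2140 × 1530 × 0.965 = 3.16×10^6 J/(m^2 K).
ω = 2π / 86400 s = 7.27×10^-5 s⁻¹.
Phase lag φ = arctan(Cω/λ) = arctan(230/37.6) = 1.41 rad.
Time lag = φ / ω = 1.41 / 7.27×10^-5 = 19400 s = 5.38 hours.

5.4 hours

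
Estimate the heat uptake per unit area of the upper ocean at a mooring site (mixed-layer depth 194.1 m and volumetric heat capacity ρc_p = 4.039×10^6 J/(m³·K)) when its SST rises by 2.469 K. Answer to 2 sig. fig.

Areal heat capacity C = ρc_p × D = 4.039×10^6 × 194.1 = 7.84×10^8 J/(m^2 K).
ΔQ = C ΔT = 7.84×10^8 × 2.469 = 1.94×10^9 J/m².

1.9×10^9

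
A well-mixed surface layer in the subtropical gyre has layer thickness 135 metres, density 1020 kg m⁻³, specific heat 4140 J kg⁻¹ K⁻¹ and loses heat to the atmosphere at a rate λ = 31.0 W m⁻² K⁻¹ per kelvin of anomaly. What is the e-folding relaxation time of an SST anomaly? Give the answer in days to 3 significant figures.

213 days

Areal heat capacity C = ρ c_p D = 1020 × 4140 × 135 = 5.70×10^8 J m⁻² K⁻¹.
Relaxation time τ = C / λ = 5.70×10^8 / 31.0 = 1.84×10^7 s.
In days: 1.84×10^7 s / (86400 s/day) = 213 days.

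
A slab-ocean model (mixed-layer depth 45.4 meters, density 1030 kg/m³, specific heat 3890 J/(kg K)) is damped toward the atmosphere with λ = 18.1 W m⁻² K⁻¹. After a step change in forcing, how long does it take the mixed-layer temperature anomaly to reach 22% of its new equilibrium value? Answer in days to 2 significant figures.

Areal heat capacity C = ρ c_p D = 1030 × 3890 × 45.4 = 1.82×10^8 J/(m²·K).
τ = C / λ = 1.82×10^8 / 18.1 = 1.00×10^7 s.
Fraction reached: 1 − e^(−t/τ) = 0.22 ⇒ t = −τ ln(1 − 0.22) = τ × 0.248.
t = 2.50×10^6 s = 28.9 days.

29 days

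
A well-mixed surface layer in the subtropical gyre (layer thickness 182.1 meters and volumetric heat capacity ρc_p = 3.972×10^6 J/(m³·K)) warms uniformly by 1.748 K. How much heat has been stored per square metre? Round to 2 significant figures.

1.3×10^9

Areal heat capacity C = ρc_p × D = 3.972×10^6 × 182.1 = 7.23×10^8 J/(m²·K).
ΔQ = C ΔT = 7.23×10^8 × 1.748 = 1.26×10^9 J/m².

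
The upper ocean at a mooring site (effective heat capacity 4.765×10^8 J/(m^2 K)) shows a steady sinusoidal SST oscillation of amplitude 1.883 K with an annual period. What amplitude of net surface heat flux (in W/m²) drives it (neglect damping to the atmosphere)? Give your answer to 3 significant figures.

Areal heat capacity C = 4.765×10^8 J/(m^2 K) (given).
ω = 2π / 3.15×10^7 s = 1.99×10^-7 s⁻¹.
Cω = 4.76×10^8 × 1.99×10^-7 = 94.9 W/(m²·K).
F₀ = A × Cω = 1.883 × 94.9 = 179 W/m².

179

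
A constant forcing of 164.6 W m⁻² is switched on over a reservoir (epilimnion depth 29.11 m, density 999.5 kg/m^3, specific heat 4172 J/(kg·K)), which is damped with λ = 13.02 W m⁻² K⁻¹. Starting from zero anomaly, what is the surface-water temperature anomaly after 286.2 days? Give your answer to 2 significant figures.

12 K

Areal heat capacity C = ρ c_p D = 999.5 × 4172 × 29.11 = 1.21×10^8 J/(m²·K).
τ = C / λ = 1.21×10^8 / 13.02 = 9.32×10^6 s.
Equilibrium anomaly ΔT_eq = F / λ = 164.6 / 13.02 = 12.6 K.
t = 286.2 days = 2.47×10^7 s, so t/τ = 2.65.
ΔT(t) = ΔT_eq (1 − e^(−t/τ)) = 12.6 × (1 − e^−2.65) = 11.8 K.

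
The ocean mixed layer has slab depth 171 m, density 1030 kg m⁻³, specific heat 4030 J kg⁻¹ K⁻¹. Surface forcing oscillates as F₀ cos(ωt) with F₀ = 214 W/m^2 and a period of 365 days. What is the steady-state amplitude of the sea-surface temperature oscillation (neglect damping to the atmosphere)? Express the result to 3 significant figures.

1.51 K

Areal heat capacity C = ρ c_p D = 1030 × 4030 × 171 = 7.10×10^8 J/(m^2 K).
Angular frequency ω = 2π / T = 2π / 3.15×10^7 s = 1.99×10^-7 s⁻¹.
Cω = 7.10×10^8 × 1.99×10^-7 = 141 W/(m²·K).
Amplitude A = F₀ / (Cω) = 214 / 141 = 1.51 K.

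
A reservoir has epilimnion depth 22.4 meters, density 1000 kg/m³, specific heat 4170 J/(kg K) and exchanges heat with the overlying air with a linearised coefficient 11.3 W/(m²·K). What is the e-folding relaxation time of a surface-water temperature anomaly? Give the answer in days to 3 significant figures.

95.7 days

Areal heat capacity C = ρ c_p D = 1000 × 4170 × 22.4 = 9.34×10^7 J/(m^2 K).
Relaxation time τ = C / λ = 9.34×10^7 / 11.3 = 8.27×10^6 s.
In days: 8.27×10^6 s / (86400 s/day) = 95.7 days.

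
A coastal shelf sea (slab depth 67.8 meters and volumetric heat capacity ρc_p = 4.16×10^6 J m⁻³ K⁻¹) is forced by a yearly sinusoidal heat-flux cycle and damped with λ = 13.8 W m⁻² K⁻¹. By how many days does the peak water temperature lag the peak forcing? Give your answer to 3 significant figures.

Areal heat capacity C = ρc_p × D = 4.16×10^6 × 67.8 = 2.82×10^8 J/(m^2 K).
ω = 2π / 3.15×10^7 s = 1.99×10^-7 s⁻¹.
Phase lag φ = arctan(Cω/λ) = arctan(56.2/13.8) = 1.33 rad.
Time lag = φ / ω = 1.33 / 1.99×10^-7 = 6.68×10^6 s = 77.3 days.

77.3 days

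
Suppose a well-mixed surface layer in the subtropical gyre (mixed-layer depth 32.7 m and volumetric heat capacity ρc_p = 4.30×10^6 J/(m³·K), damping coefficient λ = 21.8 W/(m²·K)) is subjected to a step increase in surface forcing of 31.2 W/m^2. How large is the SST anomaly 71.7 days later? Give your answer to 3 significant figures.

0.883 K

Areal heat capacity C = ρc_p × D = 4.30×10^6 × 32.7 = 1.41×10^8 J/(m²·K).
τ = C / λ = 1.41×10^8 / 21.8 = 6.45×10^6 s.
Equilibrium anomaly ΔT_eq = F / λ = 31.2 / 21.8 = 1.43 K.
t = 71.7 days = 6.19×10^6 s, so t/τ = 0.960.
ΔT(t) = ΔT_eq (1 − e^(−t/τ)) = 1.43 × (1 − e^−0.960) = 0.883 K.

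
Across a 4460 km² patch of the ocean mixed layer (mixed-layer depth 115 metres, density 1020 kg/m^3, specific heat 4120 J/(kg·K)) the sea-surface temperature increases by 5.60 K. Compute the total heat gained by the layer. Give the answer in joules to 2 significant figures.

Areal heat capacity C = ρ c_p D = 1020 × 4120 × 115 = 4.83×10^8 J/(m^2 K).
Heat per unit area: q = C ΔT = 4.83×10^8 × 5.60 = 2.71×10^9 J/m².
Total heat: Q = q × A = 2.71×10^9 × (4460 × 10⁶ m²) = 1.21×10^19 J.

1.2×10^19 J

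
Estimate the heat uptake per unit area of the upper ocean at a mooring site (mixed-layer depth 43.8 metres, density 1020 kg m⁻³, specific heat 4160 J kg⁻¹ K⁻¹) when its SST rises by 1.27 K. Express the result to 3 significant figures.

Areal heat capacity C = ρ c_p D = 1020 × 4160 × 43.8 = 1.86×10^8 J m⁻² K⁻¹.
ΔQ = C ΔT = 1.86×10^8 × 1.27 = 2.36×10^8 J/m².

2.36×10^8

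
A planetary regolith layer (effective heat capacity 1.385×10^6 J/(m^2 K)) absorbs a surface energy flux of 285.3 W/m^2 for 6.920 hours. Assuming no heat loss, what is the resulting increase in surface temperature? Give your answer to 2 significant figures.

5.1 K

Areal heat capacity C = 1.385×10^6 J/(m^2 K) (given).
Net heat input Q = F Δt = 285.3 × (6.920 hours × 3600 s/hour) = 7.11×10^6 J/m².
ΔT = Q / C = 7.11×10^6 / 1.38×10^6 = 5.13 K.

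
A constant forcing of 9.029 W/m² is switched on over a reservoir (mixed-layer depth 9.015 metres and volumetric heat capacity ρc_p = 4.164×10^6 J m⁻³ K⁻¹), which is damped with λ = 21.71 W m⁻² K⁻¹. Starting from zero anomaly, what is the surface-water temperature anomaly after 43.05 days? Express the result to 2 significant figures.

Areal heat capacity C = ρc_p × D = 4.164×10^6 × 9.015 = 3.75×10^7 J/(m²·K).
τ = C / λ = 3.75×10^7 / 21.71 = 1.73×10^6 s.
Equilibrium anomaly ΔT_eq = F / λ = 9.029 / 21.71 = 0.416 K.
t = 43.05 days = 3.72×10^6 s, so t/τ = 2.15.
ΔT(t) = ΔT_eq (1 − e^(−t/τ)) = 0.416 × (1 − e^−2.15) = 0.368 K.

0.37 K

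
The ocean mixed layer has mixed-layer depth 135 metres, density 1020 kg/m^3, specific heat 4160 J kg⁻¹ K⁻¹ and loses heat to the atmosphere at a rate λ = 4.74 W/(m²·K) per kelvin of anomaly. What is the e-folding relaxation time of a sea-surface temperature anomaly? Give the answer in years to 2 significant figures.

Areal heat capacity C = ρ c_p D = 1020 × 4160 × 135 = 5.73×10^8 J/(m²·K).
Relaxation time τ = C / λ = 5.73×10^8 / 4.74 = 1.21×10^8 s.
In years: 1.21×10^8 s / (3.156×10^7 s/year) = 3.83 years.

3.8 years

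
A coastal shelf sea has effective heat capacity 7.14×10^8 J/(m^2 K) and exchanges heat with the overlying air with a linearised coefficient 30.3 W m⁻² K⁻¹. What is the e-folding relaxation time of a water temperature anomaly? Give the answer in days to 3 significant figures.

Areal heat capacity C = 7.14×10^8 J/(m^2 K) (given).
Relaxation time τ = C / λ = 7.14×10^8 / 30.3 = 2.36×10^7 s.
In days: 2.36×10^7 s / (86400 s/day) = 273 days.

273 days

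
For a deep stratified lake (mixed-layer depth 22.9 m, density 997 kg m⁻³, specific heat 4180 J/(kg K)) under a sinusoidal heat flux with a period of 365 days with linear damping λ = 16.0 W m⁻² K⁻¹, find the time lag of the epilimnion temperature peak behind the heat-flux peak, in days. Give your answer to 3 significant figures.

50.6 days

Areal heat capacity C = ρ c_p D = 997 × 4180 × 22.9 = 9.54×10^7 J/(m²·K).
ω = 2π / 3.15×10^7 s = 1.99×10^-7 s⁻¹.
Phase lag φ = arctan(Cω/λ) = arctan(19.0/16.0) = 0.871 rad.
Time lag = φ / ω = 0.871 / 1.99×10^-7 = 4.37×10^6 s = 50.6 days.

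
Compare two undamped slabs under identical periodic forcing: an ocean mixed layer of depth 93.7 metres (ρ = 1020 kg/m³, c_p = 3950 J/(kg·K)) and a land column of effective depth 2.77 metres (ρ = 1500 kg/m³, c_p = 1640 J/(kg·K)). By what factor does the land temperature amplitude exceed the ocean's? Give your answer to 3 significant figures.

55.4

C_ocean = 1020 × 3950 × 93.7 = 3.78×10^8 J/(m²·K).
C_land = 1500 × 1640 × 2.77 = 6.81×10^6 J/(m²·K).
Undamped amplitude ∝ 1/C, so A_land/A_ocean = C_ocean/C_land = 55.4.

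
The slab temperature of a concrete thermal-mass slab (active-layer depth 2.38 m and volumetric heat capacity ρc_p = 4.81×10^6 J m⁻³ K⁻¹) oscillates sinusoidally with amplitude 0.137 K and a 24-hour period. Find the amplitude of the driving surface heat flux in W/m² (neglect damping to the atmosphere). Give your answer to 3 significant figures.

Areal heat capacity C = ρc_p × D = 4.81×10^6 × 2.38 = 1.14×10^7 J/(m²·K).
ω = 2π / 86400 s = 7.27×10^-5 s⁻¹.
Cω = 1.14×10^7 × 7.27×10^-5 = 833 W/(m²·K).
F₀ = A × Cω = 0.137 × 833 = 114 W/m².

114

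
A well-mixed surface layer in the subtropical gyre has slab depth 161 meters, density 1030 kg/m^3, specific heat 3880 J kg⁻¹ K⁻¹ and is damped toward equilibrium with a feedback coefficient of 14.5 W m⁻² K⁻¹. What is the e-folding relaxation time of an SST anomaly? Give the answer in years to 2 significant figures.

Areal heat capacity C = ρ c_p D = 1030 × 3880 × 161 = 6.43×10^8 J m⁻² K⁻¹.
Relaxation time τ = C / λ = 6.43×10^8 / 14.5 = 4.44×10^7 s.
In years: 4.44×10^7 s / (3.156×10^7 s/year) = 1.41 years.

1.4 years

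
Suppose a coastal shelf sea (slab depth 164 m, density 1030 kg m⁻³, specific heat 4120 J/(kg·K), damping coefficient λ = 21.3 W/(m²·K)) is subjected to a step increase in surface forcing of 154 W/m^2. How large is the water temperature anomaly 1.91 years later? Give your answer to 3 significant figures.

Areal heat capacity C = ρ c_p D = 1030 × 4120 × 164 = 6.96×10^8 J/(m²·K).
τ = C / λ = 6.96×10^8 / 21.3 = 3.27×10^7 s.
Equilibrium anomaly ΔT_eq = F / λ = 154 / 21.3 = 7.23 K.
t = 1.91 years = 6.03×10^7 s, so t/τ = 1.84.
ΔT(t) = ΔT_eq (1 − e^(−t/τ)) = 7.23 × (1 − e^−1.84) = 6.09 K.

6.09 K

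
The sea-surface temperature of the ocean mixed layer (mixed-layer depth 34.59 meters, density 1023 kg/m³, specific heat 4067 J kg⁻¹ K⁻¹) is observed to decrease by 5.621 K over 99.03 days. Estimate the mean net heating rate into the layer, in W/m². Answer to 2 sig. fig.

Areal heat capacity C = ρ c_p D = 1023 × 4067 × 34.59 = 1.44×10^8 J m⁻² K⁻¹.
Required heat per unit area: Q = C ΔT = 1.44×10^8 × -5.621 = -8.09×10^8 J/m².
Flux F = Q / Δt = -8.09×10^8 / 8.56×10^6 s = -94.5 W/m².

-95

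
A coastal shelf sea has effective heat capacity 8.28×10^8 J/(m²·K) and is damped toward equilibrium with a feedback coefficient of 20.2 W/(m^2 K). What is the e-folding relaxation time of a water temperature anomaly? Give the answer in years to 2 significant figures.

1.3 years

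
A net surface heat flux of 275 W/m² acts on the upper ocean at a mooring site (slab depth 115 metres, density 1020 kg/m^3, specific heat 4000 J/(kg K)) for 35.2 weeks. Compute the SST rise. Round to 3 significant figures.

Areal heat capacity C = ρ c_p D = 1020 × 4000 × 115 = 4.69×10^8 J/(m^2 K).
Net heat input Q = F Δt = 275 × (35.2 weeks × 6.048×10^5 s/week) = 5.85×10^9 J/m².
ΔT = Q / C = 5.85×10^9 / 4.69×10^8 = 12.5 K.

12.5 K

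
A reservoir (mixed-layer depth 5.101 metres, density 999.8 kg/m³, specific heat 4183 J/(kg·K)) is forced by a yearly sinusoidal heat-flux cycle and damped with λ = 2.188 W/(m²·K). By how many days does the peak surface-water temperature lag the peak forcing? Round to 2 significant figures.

Areal heat capacity C = ρ c_p D = 999.8 × 4183 × 5.101 = 2.13×10^7 J/(m²·K).
ω = 2π / 3.15×10^7 s = 1.99×10^-7 s⁻¹.
Phase lag φ = arctan(Cω/λ) = arctan(4.25/2.188) = 1.10 rad.
Time lag = φ / ω = 1.10 / 1.99×10^-7 = 5.50×10^6 s = 63.6 days.

64 days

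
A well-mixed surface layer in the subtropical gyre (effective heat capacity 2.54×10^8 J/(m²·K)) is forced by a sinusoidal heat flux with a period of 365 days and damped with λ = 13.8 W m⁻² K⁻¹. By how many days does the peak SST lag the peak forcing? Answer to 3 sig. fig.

Areal heat capacity C = 2.54×10^8 J/(m²·K) (given).
ω = 2π / 3.15×10^7 s = 1.99×10^-7 s⁻¹.
Phase lag φ = arctan(Cω/λ) = arctan(50.6/13.8) = 1.30 rad.
Time lag = φ / ω = 1.30 / 1.99×10^-7 = 6.55×10^6 s = 75.8 days.

75.8 days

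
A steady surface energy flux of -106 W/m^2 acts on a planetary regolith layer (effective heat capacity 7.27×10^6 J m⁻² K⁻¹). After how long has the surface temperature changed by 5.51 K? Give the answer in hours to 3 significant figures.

105 hours

Areal heat capacity C = 7.27×10^6 J m⁻² K⁻¹ (given).
Time required: Δt = C ΔT / F = 7.27×10^6 × -5.51 / -106 = 3.78×10^5 s.
In hours: 3.78×10^5 s / (3600 s/hour) = 105 hours.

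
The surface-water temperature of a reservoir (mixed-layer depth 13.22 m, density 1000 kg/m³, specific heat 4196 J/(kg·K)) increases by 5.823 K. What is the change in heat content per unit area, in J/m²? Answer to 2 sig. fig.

Areal heat capacity C = ρ c_p D = 1000 × 4196 × 13.22 = 5.55×10^7 J/(m^2 K).
ΔQ = C ΔT = 5.55×10^7 × 5.823 = 3.23×10^8 J/m².

3.2×10^8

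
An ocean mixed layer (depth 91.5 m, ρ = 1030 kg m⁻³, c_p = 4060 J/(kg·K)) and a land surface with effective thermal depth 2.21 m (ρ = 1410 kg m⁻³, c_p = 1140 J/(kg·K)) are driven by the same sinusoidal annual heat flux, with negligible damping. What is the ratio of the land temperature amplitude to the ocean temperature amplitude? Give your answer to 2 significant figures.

110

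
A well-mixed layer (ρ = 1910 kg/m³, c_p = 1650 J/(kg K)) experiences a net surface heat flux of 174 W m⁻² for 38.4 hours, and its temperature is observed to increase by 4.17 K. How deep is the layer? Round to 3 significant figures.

Heat input Q = F Δt = 174 × 1.38×10^5 s = 2.41×10^7 J/m².
Required areal heat capacity C = Q / ΔT = 5.77×10^6 J/(m²·K).
Depth D = C / (ρ c_p) = 5.77×10^6 / (1910 × 1650) = 1.83 m.

1.83 m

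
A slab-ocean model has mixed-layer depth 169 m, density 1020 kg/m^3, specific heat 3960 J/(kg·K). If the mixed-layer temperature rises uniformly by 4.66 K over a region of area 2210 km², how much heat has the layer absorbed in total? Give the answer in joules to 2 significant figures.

Areal heat capacity C = ρ c_p D = 1020 × 3960 × 169 = 6.83×10^8 J/(m²·K).
Heat per unit area: q = C ΔT = 6.83×10^8 × 4.66 = 3.18×10^9 J/m².
Total heat: Q = q × A = 3.18×10^9 × (2210 × 10⁶ m²) = 7.03×10^18 J.

7.0×10^18 J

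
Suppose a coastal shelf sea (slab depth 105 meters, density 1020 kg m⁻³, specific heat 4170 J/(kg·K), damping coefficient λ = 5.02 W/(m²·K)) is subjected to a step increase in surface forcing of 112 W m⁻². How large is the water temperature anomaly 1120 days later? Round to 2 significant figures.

Areal heat capacity C = ρ c_p D = 1020 × 4170 × 105 = 4.47×10^8 J/(m²·K).
τ = C / λ = 4.47×10^8 / 5.02 = 8.90×10^7 s.
Equilibrium anomaly ΔT_eq = F / λ = 112 / 5.02 = 22.3 K.
t = 1120 days = 9.68×10^7 s, so t/τ = 1.09.
ΔT(t) = ΔT_eq (1 − e^(−t/τ)) = 22.3 × (1 − e^−1.09) = 14.8 K.

15 K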